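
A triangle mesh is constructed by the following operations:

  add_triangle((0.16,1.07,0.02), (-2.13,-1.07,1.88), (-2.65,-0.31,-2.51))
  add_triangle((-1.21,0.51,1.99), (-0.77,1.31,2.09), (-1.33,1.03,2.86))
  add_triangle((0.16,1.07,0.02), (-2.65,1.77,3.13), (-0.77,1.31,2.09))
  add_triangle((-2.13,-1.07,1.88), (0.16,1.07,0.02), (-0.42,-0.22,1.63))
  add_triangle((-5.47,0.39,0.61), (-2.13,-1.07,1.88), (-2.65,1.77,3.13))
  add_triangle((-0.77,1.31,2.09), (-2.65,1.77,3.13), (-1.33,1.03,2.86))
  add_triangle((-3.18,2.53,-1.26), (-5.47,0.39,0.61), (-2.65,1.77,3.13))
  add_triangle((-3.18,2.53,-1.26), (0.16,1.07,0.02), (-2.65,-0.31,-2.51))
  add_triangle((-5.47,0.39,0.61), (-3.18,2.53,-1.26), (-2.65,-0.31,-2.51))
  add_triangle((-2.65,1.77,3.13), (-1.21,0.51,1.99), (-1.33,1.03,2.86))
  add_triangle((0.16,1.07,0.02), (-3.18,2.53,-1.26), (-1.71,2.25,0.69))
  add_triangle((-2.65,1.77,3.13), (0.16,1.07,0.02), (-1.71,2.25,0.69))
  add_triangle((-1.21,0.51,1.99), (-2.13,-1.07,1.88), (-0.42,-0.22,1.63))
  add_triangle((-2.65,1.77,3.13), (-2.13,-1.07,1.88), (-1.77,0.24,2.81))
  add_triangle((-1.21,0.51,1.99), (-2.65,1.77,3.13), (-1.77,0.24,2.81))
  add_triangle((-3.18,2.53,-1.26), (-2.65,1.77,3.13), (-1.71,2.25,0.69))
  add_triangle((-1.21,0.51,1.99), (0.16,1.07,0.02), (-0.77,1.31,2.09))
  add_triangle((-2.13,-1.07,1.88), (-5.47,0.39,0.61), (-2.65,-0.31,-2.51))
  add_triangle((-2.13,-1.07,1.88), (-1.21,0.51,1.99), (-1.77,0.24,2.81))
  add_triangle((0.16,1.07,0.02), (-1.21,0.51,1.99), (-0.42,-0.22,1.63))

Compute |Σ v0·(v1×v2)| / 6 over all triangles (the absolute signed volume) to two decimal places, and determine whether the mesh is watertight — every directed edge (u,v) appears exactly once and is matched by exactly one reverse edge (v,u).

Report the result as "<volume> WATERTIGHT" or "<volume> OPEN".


Per-triangle v0·(v1×v2)/6:
  t1: -1.7620
  t2: -0.0557
  t3: +0.5402
  t4: -0.4429
  t5: +5.5249
  t6: +0.3792
  t7: +8.2792
  t8: +0.9821
  t9: +6.6255
  t10: +0.2049
  t11: +0.8883
  t12: +0.7934
  t13: +0.5027
  t14: +1.0566
  t15: +0.1386
  t16: +2.2159
  t17: -0.1327
  t18: +3.8723
  t19: -0.1256
  t20: +0.2381
Σ = +29.7230 → |volume| = 29.72

Directed edges: 60 total, each appears once with its reverse present → watertight.

29.72 WATERTIGHT


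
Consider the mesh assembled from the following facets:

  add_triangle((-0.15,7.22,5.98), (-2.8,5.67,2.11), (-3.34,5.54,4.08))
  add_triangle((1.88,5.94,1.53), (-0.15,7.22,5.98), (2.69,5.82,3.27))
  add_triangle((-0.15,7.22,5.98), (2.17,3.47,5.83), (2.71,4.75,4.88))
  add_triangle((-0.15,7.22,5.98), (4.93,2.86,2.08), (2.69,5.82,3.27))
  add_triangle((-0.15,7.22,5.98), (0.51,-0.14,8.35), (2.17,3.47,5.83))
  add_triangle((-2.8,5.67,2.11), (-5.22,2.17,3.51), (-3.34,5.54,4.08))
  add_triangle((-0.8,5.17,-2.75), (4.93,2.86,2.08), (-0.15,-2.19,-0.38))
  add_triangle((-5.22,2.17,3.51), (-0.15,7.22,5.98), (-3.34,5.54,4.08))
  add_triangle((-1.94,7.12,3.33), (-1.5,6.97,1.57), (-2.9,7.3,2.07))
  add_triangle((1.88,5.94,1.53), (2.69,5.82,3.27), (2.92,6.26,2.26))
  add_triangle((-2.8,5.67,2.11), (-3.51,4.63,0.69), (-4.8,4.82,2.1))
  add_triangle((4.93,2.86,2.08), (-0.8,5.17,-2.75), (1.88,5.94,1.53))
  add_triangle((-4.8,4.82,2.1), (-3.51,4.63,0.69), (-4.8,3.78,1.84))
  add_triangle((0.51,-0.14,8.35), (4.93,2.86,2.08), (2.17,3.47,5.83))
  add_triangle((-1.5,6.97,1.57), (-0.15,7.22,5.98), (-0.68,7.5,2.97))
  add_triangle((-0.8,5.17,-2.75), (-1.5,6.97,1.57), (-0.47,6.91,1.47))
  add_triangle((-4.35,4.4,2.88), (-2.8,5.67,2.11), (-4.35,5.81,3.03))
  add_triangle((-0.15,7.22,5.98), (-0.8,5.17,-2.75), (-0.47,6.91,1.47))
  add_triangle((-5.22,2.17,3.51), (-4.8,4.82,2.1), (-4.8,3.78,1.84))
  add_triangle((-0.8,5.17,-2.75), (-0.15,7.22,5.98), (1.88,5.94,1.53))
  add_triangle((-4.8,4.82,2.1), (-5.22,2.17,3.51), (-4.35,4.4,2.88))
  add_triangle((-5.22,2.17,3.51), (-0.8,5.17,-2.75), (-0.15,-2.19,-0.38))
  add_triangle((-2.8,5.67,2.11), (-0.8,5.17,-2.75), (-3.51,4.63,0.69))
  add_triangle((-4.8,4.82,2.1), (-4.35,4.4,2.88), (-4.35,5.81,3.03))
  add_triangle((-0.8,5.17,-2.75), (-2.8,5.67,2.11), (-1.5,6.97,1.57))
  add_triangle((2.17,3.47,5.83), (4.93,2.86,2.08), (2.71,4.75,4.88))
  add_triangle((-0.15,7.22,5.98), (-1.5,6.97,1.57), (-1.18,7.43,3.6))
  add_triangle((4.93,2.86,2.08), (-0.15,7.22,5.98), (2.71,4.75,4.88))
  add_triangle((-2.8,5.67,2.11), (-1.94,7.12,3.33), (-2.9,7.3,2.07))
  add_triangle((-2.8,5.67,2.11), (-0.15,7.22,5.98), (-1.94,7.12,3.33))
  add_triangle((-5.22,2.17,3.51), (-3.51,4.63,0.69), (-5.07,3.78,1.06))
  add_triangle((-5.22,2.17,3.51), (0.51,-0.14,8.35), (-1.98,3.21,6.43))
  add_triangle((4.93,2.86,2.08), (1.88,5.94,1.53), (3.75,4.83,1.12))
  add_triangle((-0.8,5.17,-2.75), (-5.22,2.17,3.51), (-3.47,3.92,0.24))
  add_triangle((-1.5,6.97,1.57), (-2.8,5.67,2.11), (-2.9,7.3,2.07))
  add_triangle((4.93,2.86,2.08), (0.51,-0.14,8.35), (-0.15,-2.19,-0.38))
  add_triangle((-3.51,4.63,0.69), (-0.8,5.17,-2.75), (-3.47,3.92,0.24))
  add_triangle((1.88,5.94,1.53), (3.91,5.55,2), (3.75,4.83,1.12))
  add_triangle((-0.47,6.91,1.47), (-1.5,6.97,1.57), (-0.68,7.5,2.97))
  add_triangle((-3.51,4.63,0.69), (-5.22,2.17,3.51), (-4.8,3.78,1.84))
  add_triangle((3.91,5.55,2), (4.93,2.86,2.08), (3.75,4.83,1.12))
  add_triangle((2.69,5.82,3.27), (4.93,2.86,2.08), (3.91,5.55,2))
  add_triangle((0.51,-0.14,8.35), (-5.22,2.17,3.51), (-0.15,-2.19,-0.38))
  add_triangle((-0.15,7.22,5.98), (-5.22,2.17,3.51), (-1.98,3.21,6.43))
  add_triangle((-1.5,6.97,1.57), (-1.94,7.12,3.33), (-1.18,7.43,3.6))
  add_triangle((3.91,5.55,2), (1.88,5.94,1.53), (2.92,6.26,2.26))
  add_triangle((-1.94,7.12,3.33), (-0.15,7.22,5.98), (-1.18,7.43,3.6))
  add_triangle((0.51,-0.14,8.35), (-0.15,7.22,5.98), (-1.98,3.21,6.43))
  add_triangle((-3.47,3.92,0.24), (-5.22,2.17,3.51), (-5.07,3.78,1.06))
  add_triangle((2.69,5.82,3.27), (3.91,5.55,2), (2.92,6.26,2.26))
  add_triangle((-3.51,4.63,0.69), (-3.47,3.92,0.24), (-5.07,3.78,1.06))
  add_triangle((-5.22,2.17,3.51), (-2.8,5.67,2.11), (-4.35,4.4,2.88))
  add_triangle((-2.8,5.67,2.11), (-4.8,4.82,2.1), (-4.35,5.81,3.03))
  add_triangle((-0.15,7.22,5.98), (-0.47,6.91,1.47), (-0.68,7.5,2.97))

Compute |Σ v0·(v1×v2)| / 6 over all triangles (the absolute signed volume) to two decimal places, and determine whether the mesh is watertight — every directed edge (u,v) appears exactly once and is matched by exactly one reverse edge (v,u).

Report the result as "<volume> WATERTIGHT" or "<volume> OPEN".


Per-triangle v0·(v1×v2)/6:
  t1: +8.3948
  t2: +7.7282
  t3: +7.4388
  t4: +8.3319
  t5: +21.0373
  t6: +6.3695
  t7: +5.6348
  t8: +9.8130
  t9: +2.4634
  t10: +1.1021
  t11: +2.7163
  t12: +13.0236
  t13: +0.9335
  t14: +16.5395
  t15: +2.6357
  t16: +4.5937
  t17: -0.0467
  t18: -0.7824
  t19: +1.6592
  t20: +19.7778
  t21: +2.4318
  t22: +8.4666
  t23: +7.1157
  t24: +1.0981
  t25: +6.8814
  t26: +6.0436
  t27: +1.0224
  t28: +6.6546
  t29: +1.4163
  t30: +2.7087
  t31: +4.0504
  t32: +17.7323
  t33: -3.4486
  t34: -1.7228
  t35: -0.5046
  t36: +14.1700
  t37: +2.1821
  t38: +1.5190
  t39: +1.6069
  t40: -1.2348
  t41: +2.0103
  t42: +4.5310
  t43: +17.0041
  t44: +19.5413
  t45: +1.7526
  t46: +0.8504
  t47: +2.3391
  t48: +21.7928
  t49: -2.0178
  t50: +1.6111
  t51: +0.7764
  t52: +0.6888
  t53: +1.5559
  t54: +1.4093
Σ = +291.3986 → |volume| = 291.40

Directed edges: 162 total, each appears once with its reverse present → watertight.

291.40 WATERTIGHT


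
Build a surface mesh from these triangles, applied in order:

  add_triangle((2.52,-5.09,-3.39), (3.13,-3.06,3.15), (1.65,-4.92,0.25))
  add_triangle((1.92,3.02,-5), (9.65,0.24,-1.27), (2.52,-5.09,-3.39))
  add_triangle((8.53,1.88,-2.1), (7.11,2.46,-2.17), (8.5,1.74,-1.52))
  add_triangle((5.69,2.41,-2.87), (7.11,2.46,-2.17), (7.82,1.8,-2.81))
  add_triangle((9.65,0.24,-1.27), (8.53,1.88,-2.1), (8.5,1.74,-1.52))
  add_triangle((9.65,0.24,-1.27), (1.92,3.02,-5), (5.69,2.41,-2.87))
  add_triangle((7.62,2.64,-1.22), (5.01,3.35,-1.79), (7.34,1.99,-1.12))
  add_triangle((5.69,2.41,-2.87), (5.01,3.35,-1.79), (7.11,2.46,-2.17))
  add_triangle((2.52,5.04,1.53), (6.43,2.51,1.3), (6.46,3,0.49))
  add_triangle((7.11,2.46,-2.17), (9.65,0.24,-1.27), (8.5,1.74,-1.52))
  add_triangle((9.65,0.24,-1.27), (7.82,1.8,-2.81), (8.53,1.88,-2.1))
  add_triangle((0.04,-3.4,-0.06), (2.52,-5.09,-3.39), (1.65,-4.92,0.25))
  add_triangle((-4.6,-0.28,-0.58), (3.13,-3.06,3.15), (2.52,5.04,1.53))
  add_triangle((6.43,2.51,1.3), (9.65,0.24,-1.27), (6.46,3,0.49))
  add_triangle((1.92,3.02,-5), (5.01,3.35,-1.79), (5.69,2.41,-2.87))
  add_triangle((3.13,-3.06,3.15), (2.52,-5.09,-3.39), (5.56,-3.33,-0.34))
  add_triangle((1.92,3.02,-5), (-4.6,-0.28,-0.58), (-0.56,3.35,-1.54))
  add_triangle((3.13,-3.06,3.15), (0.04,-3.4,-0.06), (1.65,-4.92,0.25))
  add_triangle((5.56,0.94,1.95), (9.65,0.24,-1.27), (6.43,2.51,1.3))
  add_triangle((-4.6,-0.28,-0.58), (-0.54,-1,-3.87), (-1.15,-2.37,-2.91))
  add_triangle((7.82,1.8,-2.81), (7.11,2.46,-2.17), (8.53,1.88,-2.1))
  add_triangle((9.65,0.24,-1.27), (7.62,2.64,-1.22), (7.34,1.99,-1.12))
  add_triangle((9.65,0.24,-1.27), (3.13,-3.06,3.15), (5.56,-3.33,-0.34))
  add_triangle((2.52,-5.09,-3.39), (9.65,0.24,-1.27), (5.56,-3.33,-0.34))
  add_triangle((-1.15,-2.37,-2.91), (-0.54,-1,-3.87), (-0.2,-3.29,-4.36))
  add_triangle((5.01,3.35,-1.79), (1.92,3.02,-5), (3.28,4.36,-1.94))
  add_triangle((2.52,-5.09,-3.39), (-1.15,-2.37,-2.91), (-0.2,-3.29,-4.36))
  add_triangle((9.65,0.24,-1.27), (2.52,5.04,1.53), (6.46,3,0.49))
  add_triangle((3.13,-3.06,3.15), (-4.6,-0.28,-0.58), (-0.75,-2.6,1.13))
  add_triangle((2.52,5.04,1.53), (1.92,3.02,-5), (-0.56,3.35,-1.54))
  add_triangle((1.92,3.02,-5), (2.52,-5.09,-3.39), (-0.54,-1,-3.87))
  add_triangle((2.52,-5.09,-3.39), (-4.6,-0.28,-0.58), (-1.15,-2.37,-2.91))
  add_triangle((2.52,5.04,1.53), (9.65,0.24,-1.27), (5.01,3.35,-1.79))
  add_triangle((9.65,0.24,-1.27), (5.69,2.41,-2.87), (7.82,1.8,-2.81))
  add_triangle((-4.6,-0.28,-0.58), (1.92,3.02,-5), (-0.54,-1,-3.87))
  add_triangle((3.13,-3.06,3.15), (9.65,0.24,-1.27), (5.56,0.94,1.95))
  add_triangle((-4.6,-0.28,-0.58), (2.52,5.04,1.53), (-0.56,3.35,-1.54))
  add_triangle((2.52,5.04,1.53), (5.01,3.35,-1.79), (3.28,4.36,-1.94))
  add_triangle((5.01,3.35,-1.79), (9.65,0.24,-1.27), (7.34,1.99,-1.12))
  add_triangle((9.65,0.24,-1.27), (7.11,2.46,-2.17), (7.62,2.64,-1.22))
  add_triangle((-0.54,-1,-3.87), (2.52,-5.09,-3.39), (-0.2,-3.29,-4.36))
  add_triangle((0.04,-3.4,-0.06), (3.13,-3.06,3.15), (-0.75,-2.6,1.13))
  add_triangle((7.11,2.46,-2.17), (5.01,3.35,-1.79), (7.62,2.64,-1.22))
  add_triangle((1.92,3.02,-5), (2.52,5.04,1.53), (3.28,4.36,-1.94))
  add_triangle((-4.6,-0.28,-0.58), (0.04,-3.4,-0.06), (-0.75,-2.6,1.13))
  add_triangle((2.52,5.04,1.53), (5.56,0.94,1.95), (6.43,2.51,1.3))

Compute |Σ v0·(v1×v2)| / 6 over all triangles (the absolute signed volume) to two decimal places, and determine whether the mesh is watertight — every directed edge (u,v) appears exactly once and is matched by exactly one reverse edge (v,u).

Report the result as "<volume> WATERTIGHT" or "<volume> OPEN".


318.57 OPEN

Per-triangle v0·(v1×v2)/6:
  t1: +8.2906
  t2: +53.9621
  t3: +0.6474
  t4: +1.4377
  t5: +1.3263
  t6: +7.1806
  t7: -0.5807
  t8: +2.0347
  t9: +4.0705
  t10: -1.5607
  t11: +2.2532
  t12: +3.4470
  t13: +13.3437
  t14: +4.7355
  t15: +6.2374
  t16: +14.6417
  t17: +10.3299
  t18: +2.3001
  t19: +7.3688
  t20: +4.6539
  t21: +1.0776
  t22: +0.0243
  t23: +17.8920
  t24: +20.3063
  t25: +1.4643
  t26: +6.6917
  t27: +2.2089
  t28: +2.2270
  t29: +2.3442
  t30: +11.9888
  t31: +15.4393
  t32: +4.5771
  t33: +18.7084
  t34: -1.0201
  t35: +12.3489
  t36: +18.1268
  t37: +8.6501
  t38: +6.5489
  t39: -2.4879
  t40: +4.0671
  t41: +3.0664
  t42: +3.4789
  t43: +2.1191
  t44: +4.3431
  t45: +3.3217
  t46: +4.9358
Σ = +318.5684 → |volume| = 318.57

Directed edges: 138 total; 6 unmatched, e.g. (0.04,-3.4,-0.06)→(2.52,-5.09,-3.39) → open.


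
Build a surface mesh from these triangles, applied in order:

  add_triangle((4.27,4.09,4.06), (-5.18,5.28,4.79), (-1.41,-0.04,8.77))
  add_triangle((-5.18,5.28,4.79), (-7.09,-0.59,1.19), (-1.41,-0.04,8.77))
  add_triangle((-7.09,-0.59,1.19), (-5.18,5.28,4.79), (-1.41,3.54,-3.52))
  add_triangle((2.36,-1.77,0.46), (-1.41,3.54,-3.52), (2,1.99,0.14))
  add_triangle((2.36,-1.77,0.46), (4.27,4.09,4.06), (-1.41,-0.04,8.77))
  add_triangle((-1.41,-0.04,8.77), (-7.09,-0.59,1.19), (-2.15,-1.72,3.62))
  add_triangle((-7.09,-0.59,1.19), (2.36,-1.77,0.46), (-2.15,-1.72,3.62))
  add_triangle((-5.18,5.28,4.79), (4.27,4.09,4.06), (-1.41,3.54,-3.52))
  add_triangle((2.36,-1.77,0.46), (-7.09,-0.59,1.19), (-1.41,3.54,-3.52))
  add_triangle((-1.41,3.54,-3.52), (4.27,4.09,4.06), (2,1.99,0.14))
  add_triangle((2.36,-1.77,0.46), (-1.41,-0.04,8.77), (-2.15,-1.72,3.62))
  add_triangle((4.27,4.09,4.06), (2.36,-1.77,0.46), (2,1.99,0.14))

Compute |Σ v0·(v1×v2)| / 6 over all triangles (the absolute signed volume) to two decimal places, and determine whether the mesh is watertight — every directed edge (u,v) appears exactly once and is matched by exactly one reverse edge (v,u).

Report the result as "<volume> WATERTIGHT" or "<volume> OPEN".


Per-triangle v0·(v1×v2)/6:
  t1: +64.6316
  t2: +57.2296
  t3: +42.2958
  t4: +4.2108
  t5: +27.3374
  t6: +15.8375
  t7: +6.0140
  t8: +49.6979
  t9: +5.0292
  t10: +6.0160
  t11: +10.1122
  t12: +5.1474
Σ = +293.5593 → |volume| = 293.56

Directed edges: 36 total, each appears once with its reverse present → watertight.

293.56 WATERTIGHT


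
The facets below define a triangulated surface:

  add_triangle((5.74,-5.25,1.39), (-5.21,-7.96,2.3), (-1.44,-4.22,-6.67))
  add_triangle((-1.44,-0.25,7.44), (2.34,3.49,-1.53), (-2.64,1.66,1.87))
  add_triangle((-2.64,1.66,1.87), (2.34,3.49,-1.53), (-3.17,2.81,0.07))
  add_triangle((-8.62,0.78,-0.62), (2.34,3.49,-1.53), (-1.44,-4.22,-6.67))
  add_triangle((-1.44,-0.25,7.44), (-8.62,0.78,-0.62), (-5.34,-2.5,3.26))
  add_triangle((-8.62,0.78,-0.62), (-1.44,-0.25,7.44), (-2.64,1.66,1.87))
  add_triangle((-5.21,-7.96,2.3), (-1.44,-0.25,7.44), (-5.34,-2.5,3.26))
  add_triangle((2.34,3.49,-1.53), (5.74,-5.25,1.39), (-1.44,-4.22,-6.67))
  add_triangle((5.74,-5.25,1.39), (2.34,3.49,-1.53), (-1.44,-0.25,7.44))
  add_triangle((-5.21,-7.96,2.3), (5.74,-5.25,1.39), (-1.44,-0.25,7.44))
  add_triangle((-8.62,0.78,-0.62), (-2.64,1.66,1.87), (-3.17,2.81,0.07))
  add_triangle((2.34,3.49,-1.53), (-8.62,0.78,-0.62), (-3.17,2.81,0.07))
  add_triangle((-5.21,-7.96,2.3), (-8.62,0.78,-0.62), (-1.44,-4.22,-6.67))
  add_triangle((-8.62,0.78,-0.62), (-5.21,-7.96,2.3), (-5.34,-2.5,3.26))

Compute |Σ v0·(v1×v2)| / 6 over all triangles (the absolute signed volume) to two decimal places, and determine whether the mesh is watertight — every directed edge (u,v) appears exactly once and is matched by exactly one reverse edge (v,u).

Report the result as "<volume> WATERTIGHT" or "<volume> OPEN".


555.98 WATERTIGHT

Per-triangle v0·(v1×v2)/6:
  t1: +95.8208
  t2: +14.0797
  t3: +4.7948
  t4: +45.5357
  t5: +30.3397
  t6: +16.5269
  t7: +31.9050
  t8: +45.1544
  t9: +38.8088
  t10: +89.4788
  t11: +6.8585
  t12: +7.7411
  t13: +96.2571
  t14: +32.6778
Σ = +555.9791 → |volume| = 555.98

Directed edges: 42 total, each appears once with its reverse present → watertight.


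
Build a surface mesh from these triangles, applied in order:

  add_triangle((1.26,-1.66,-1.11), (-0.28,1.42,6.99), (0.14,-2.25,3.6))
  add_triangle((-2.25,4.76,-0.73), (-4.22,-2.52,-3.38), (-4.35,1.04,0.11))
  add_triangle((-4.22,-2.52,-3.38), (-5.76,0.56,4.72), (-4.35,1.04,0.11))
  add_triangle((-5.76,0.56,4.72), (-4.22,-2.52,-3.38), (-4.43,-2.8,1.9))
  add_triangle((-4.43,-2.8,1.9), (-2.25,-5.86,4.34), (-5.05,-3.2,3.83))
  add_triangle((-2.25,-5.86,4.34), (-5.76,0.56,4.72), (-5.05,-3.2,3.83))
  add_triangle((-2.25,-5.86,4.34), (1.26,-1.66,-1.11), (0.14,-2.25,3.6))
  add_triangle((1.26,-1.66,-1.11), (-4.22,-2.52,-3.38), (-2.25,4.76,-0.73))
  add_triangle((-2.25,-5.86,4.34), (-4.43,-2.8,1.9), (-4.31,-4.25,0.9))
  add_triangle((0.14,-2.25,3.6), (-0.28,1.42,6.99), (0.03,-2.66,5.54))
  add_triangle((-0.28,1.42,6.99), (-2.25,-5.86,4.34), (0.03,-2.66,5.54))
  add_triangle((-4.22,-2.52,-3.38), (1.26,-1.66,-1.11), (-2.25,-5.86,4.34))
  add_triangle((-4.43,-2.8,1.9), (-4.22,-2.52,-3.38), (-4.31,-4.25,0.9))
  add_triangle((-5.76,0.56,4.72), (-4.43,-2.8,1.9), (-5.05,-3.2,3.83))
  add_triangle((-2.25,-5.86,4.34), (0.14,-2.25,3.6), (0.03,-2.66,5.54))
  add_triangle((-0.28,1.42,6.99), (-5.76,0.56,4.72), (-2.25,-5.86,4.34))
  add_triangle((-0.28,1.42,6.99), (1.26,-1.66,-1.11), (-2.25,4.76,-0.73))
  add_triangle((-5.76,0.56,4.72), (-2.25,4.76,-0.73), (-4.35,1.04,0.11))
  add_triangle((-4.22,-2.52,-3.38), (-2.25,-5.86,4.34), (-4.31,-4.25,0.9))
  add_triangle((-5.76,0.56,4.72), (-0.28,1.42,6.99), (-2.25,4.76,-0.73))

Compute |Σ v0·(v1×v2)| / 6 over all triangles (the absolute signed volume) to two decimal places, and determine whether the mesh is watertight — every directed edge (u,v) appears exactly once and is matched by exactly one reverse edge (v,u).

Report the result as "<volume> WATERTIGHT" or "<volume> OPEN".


Per-triangle v0·(v1×v2)/6:
  t1: +3.7469
  t2: +12.6861
  t3: +13.7688
  t4: +16.3410
  t5: +5.4323
  t6: +10.6435
  t7: +5.8769
  t8: +7.2783
  t9: +6.9102
  t10: +0.3784
  t11: +11.1345
  t12: +17.1533
  t13: +5.9500
  t14: +5.1746
  t15: +1.5149
  t16: +42.7896
  t17: +3.1416
  t18: +13.5359
  t19: +6.5832
  t20: +32.9146
Σ = +222.9545 → |volume| = 222.95

Directed edges: 60 total, each appears once with its reverse present → watertight.

222.95 WATERTIGHT


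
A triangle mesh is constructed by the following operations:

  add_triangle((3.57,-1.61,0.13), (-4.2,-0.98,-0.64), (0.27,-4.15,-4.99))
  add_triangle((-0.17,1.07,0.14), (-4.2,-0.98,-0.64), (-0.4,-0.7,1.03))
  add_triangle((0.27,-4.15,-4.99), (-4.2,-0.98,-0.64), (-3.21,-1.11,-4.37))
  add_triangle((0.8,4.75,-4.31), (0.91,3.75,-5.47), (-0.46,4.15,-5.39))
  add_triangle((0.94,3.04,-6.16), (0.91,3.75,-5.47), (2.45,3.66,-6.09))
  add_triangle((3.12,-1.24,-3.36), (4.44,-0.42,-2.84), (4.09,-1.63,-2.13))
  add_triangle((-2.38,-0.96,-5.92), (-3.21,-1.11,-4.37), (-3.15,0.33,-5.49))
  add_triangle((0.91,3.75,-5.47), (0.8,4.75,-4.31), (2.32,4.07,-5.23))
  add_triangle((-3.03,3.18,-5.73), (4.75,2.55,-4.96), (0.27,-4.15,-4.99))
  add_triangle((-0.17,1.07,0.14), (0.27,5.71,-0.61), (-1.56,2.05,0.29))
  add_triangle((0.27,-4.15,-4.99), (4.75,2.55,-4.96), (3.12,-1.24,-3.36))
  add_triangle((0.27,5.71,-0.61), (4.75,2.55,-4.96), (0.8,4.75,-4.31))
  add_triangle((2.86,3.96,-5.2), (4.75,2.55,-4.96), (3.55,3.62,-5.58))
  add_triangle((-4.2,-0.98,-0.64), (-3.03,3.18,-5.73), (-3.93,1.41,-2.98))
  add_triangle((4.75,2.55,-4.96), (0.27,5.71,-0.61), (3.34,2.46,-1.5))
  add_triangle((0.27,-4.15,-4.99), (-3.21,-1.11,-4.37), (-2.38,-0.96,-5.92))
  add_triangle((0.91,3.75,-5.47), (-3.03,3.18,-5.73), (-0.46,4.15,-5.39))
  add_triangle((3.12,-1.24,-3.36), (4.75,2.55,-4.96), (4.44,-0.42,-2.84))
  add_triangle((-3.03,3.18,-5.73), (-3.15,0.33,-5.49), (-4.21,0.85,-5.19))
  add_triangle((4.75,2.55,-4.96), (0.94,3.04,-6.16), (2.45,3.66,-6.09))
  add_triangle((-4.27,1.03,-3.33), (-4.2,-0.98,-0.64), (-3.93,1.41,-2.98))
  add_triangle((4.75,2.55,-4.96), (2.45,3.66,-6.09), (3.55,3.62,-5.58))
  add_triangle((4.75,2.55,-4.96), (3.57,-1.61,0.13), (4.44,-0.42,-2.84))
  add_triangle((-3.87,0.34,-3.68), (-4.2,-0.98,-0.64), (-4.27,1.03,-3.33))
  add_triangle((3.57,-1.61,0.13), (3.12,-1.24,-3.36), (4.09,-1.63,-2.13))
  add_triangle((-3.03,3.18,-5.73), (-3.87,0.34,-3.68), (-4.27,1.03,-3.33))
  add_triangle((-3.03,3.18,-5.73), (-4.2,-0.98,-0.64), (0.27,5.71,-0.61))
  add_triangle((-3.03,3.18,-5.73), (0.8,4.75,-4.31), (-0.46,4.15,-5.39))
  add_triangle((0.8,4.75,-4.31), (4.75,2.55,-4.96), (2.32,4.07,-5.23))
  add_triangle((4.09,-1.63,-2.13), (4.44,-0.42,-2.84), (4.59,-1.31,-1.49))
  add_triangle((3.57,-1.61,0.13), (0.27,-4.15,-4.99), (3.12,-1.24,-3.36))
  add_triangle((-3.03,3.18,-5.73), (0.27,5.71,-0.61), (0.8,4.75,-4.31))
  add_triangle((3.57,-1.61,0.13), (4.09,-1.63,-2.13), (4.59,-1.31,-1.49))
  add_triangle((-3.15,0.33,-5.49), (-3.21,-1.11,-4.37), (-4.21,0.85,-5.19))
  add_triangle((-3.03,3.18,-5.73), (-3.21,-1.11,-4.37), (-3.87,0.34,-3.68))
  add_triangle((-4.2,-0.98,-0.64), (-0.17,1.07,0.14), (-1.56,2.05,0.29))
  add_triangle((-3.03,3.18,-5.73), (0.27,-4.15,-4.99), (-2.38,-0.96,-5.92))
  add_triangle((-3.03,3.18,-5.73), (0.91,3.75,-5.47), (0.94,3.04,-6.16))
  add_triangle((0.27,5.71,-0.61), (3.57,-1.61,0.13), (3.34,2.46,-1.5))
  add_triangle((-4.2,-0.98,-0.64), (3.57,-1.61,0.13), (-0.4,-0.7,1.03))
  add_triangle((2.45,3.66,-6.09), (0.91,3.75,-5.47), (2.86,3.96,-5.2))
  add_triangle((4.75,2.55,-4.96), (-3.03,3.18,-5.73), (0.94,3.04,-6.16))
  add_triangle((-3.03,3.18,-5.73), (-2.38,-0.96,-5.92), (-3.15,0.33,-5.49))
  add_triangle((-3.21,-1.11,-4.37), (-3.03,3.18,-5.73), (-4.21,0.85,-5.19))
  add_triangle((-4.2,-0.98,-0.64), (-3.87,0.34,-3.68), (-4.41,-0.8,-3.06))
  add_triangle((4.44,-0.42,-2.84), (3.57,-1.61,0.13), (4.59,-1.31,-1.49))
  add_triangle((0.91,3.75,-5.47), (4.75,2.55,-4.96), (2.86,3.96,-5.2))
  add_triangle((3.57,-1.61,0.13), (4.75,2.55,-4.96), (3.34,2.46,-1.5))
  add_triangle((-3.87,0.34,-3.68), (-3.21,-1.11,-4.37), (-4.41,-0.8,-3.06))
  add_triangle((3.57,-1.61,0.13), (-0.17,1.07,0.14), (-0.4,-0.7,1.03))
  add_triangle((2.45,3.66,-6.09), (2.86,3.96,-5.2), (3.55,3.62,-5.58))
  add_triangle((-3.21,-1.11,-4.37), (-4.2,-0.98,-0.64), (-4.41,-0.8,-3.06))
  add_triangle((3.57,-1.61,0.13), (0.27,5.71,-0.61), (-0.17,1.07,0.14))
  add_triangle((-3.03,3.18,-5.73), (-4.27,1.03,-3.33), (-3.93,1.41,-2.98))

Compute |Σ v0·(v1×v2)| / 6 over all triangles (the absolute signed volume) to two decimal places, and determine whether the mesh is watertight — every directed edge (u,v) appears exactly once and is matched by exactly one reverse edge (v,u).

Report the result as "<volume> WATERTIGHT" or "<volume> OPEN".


222.91 OPEN

Per-triangle v0·(v1×v2)/6:
  t1: +7.3828
  t2: +0.9179
  t3: +10.1737
  t4: +2.2549
  t5: +1.5895
  t6: +1.5949
  t7: +2.1230
  t8: +2.3364
  t9: +48.1563
  t10: +0.2941
  t11: +10.5176
  t12: +14.1860
  t13: +0.5913
  t14: -2.1027
  t15: +8.9302
  t16: +5.6913
  t17: +2.5772
  t18: +4.3718
  t19: +3.3237
  t20: +2.5238
  t21: +0.9869
  t22: +1.3159
  t23: +3.5475
  t24: +2.0521
  t25: +0.2168
  t26: +2.5759
  t27: +19.0533
  t28: +1.9754
  t29: +1.8330
  t30: +1.0151
  t31: +8.8225
  t32: +14.4606
  t33: +0.8190
  t34: +1.8935
  t35: +5.0341
  t36: -0.1296
  t37: +6.8339
  t38: +4.2382
  t39: +4.1641
  t40: +2.0414
  t41: +1.4543
  t42: -1.8536
  t43: +2.9482
  t44: -3.2045
  t45: +1.5824
  t46: +0.2028
  t47: -2.9603
  t48: +7.5862
  t49: +2.0269
  t50: +0.6940
  t51: +0.8982
  t52: +1.2255
  t53: +0.8736
  t54: +1.2550
Σ = +222.9122 → |volume| = 222.91

Directed edges: 162 total; 6 unmatched, e.g. (2.32,4.07,-5.23)→(0.91,3.75,-5.47) → open.


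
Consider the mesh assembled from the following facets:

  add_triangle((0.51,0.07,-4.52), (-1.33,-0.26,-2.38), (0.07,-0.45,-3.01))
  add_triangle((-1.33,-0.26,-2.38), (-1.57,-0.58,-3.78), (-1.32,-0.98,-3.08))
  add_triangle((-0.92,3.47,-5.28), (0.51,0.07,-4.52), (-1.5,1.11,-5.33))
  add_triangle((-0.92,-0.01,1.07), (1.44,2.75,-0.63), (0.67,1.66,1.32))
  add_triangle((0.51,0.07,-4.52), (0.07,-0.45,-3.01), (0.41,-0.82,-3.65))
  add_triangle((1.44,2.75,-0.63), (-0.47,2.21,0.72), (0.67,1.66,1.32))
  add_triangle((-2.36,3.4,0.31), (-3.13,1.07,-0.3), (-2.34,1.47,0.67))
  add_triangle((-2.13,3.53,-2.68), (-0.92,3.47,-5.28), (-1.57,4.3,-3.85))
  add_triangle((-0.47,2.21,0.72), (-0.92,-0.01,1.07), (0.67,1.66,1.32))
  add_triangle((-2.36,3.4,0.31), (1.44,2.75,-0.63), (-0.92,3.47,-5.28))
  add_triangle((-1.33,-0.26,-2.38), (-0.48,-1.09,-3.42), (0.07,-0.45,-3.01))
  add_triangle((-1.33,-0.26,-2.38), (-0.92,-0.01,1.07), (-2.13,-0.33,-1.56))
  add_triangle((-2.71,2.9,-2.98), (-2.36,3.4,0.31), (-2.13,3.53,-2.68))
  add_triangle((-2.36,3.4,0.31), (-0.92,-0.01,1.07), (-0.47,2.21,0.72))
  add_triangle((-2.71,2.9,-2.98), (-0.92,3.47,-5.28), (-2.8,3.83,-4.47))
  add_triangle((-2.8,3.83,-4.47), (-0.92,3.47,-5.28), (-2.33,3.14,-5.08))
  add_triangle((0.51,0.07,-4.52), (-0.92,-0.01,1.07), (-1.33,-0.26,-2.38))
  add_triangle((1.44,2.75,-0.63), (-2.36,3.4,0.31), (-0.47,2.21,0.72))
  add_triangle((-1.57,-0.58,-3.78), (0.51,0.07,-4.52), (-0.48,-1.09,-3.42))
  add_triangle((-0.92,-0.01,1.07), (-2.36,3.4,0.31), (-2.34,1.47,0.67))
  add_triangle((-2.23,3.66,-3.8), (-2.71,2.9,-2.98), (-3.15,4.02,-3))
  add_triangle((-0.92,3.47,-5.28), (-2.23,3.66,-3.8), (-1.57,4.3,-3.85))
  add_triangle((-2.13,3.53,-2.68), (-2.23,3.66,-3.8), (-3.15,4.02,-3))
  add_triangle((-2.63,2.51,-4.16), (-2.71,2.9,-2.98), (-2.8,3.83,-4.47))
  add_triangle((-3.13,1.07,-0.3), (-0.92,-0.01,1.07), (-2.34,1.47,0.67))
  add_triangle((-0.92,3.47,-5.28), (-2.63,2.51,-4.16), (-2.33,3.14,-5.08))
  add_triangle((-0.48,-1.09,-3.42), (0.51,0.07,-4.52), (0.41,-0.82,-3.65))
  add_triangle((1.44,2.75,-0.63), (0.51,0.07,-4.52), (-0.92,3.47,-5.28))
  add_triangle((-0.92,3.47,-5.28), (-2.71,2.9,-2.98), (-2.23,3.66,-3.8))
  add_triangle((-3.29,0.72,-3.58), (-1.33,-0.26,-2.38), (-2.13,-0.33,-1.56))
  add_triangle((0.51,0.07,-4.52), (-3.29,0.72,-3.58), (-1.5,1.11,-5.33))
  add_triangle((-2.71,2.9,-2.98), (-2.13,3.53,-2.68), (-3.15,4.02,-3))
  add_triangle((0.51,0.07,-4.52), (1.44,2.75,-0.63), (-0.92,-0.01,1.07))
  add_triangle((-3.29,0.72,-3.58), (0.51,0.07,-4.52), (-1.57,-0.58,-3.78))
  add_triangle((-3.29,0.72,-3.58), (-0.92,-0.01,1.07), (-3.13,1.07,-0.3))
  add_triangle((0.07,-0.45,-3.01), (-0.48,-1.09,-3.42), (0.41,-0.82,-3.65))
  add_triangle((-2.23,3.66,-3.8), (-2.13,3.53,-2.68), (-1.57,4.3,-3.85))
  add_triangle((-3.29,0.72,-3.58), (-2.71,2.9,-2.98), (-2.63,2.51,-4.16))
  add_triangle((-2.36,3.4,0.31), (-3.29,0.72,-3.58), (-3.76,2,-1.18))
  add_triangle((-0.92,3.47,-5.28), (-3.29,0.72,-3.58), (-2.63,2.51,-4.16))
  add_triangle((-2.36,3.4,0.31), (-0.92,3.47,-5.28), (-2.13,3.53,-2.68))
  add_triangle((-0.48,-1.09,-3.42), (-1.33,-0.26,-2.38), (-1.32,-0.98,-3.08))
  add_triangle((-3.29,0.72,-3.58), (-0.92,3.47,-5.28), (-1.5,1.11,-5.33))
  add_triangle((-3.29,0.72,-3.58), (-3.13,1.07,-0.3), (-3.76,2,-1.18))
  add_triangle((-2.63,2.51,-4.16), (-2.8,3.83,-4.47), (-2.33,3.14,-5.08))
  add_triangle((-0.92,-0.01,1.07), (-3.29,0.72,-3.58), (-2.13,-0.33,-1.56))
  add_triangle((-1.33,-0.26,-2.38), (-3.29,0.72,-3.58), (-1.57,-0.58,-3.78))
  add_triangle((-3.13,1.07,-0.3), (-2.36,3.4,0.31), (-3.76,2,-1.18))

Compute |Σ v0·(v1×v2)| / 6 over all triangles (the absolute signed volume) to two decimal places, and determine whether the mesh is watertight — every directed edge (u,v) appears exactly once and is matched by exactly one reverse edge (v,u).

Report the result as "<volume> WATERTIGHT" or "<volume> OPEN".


Per-triangle v0·(v1×v2)/6:
  t1: -0.5377
  t2: +0.1119
  t3: +4.1905
  t4: -0.6154
  t5: -0.1774
  t6: +1.1561
  t7: +1.0224
  t8: -1.1905
  t9: +0.6691
  t10: +9.8771
  t11: -0.4291
  t12: -0.0328
  t13: +1.7745
  t14: +0.9180
  t15: -0.0456
  t16: +1.4877
  t17: -0.1867
  t18: +1.5150
  t19: +1.3025
  t20: +0.5193
  t21: +0.6620
  t22: +1.5219
  t23: +0.4359
  t24: +0.6687
  t25: +0.5562
  t26: -0.0482
  t27: +0.5702
  t28: +6.6231
  t29: +0.9423
  t30: +0.6362
  t31: +1.8071
  t32: -0.3611
  t33: -1.6567
  t34: +2.7764
  t35: +0.7972
  t36: -0.1714
  t37: +0.6231
  t38: +1.6091
  t39: +2.7457
  t40: +2.2120
  t41: +1.5166
  t42: -0.2513
  t43: +4.7934
  t44: +1.3901
  t45: +0.6912
  t46: +0.8163
  t47: +0.1536
  t48: +1.3087
Σ = +54.6974 → |volume| = 54.70

Directed edges: 144 total; 6 unmatched, e.g. (-1.57,-0.58,-3.78)→(-1.32,-0.98,-3.08) → open.

54.70 OPEN


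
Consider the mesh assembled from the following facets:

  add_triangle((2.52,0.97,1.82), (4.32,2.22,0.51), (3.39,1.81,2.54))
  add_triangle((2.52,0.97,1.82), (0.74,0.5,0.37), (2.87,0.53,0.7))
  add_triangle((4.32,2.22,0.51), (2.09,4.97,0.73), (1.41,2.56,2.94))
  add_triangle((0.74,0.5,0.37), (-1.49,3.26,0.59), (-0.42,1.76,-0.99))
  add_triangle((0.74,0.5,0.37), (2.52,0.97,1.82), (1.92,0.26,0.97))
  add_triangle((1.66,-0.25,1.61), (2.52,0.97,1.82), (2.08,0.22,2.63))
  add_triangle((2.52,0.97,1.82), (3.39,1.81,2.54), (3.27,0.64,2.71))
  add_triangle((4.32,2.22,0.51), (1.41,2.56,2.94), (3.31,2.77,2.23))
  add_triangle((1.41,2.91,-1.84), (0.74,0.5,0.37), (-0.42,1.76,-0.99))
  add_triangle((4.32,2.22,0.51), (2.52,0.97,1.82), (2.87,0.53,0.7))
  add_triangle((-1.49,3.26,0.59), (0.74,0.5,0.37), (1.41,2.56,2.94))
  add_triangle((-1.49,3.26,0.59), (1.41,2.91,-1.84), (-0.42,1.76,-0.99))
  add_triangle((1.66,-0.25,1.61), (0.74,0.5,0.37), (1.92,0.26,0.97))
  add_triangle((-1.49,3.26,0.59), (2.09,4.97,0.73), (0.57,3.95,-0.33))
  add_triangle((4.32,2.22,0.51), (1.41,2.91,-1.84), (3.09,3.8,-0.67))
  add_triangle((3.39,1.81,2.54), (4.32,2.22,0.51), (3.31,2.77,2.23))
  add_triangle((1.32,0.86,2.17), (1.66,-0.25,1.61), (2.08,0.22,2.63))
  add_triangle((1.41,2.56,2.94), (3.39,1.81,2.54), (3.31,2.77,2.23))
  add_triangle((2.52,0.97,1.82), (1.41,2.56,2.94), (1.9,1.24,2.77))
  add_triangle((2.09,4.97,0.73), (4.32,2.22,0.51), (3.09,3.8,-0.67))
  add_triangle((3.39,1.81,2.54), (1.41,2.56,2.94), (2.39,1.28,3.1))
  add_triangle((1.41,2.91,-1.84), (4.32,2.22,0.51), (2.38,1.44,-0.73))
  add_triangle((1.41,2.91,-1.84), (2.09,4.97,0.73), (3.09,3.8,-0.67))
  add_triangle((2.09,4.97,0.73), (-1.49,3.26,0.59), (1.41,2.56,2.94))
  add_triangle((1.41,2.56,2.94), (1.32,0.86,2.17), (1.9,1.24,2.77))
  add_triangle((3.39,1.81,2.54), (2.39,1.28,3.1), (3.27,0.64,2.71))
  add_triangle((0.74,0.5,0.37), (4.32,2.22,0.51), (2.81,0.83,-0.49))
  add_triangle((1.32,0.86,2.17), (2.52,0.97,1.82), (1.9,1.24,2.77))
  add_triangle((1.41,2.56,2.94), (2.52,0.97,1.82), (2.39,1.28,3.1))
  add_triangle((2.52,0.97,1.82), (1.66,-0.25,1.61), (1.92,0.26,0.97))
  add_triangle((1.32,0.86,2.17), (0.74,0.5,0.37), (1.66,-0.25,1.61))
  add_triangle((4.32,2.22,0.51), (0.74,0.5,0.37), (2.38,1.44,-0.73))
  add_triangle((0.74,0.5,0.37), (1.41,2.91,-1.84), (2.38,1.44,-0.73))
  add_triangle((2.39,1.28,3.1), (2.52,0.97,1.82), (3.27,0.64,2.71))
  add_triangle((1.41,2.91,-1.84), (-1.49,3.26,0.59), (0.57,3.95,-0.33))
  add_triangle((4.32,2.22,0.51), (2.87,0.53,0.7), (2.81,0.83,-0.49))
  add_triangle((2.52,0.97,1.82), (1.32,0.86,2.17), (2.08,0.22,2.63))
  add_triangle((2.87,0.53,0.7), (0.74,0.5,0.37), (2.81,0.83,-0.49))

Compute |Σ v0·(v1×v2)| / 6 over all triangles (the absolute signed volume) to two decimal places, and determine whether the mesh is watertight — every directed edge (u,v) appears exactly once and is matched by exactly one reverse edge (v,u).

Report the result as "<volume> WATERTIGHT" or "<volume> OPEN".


32.41 OPEN

Per-triangle v0·(v1×v2)/6:
  t1: +0.5752
  t2: -0.1637
  t3: +7.1414
  t4: -0.7470
  t5: +0.0707
  t6: +0.3208
  t7: +0.0977
  t8: +0.2958
  t9: -0.4532
  t10: +0.9512
  t11: -0.9115
  t12: +1.4538
  t13: -0.0981
  t14: +2.2574
  t15: +1.5674
  t16: +1.5571
  t17: -0.0482
  t18: +1.3224
  t19: +0.7737
  t20: +3.6724
  t21: +1.3326
  t22: +1.2774
  t23: +2.6128
  t24: +6.1068
  t25: +0.1279
  t26: +0.8187
  t27: -0.0541
  t28: +0.0533
  t29: -0.8734
  t30: +0.2383
  t31: -0.2524
  t32: -0.1313
  t33: -0.5163
  t34: -0.4097
  t35: +1.4989
  t36: +0.7187
  t37: +0.4634
  t38: -0.2325
Σ = +32.4145 → |volume| = 32.41

Directed edges: 114 total; 6 unmatched, e.g. (0.74,0.5,0.37)→(1.41,2.56,2.94) → open.


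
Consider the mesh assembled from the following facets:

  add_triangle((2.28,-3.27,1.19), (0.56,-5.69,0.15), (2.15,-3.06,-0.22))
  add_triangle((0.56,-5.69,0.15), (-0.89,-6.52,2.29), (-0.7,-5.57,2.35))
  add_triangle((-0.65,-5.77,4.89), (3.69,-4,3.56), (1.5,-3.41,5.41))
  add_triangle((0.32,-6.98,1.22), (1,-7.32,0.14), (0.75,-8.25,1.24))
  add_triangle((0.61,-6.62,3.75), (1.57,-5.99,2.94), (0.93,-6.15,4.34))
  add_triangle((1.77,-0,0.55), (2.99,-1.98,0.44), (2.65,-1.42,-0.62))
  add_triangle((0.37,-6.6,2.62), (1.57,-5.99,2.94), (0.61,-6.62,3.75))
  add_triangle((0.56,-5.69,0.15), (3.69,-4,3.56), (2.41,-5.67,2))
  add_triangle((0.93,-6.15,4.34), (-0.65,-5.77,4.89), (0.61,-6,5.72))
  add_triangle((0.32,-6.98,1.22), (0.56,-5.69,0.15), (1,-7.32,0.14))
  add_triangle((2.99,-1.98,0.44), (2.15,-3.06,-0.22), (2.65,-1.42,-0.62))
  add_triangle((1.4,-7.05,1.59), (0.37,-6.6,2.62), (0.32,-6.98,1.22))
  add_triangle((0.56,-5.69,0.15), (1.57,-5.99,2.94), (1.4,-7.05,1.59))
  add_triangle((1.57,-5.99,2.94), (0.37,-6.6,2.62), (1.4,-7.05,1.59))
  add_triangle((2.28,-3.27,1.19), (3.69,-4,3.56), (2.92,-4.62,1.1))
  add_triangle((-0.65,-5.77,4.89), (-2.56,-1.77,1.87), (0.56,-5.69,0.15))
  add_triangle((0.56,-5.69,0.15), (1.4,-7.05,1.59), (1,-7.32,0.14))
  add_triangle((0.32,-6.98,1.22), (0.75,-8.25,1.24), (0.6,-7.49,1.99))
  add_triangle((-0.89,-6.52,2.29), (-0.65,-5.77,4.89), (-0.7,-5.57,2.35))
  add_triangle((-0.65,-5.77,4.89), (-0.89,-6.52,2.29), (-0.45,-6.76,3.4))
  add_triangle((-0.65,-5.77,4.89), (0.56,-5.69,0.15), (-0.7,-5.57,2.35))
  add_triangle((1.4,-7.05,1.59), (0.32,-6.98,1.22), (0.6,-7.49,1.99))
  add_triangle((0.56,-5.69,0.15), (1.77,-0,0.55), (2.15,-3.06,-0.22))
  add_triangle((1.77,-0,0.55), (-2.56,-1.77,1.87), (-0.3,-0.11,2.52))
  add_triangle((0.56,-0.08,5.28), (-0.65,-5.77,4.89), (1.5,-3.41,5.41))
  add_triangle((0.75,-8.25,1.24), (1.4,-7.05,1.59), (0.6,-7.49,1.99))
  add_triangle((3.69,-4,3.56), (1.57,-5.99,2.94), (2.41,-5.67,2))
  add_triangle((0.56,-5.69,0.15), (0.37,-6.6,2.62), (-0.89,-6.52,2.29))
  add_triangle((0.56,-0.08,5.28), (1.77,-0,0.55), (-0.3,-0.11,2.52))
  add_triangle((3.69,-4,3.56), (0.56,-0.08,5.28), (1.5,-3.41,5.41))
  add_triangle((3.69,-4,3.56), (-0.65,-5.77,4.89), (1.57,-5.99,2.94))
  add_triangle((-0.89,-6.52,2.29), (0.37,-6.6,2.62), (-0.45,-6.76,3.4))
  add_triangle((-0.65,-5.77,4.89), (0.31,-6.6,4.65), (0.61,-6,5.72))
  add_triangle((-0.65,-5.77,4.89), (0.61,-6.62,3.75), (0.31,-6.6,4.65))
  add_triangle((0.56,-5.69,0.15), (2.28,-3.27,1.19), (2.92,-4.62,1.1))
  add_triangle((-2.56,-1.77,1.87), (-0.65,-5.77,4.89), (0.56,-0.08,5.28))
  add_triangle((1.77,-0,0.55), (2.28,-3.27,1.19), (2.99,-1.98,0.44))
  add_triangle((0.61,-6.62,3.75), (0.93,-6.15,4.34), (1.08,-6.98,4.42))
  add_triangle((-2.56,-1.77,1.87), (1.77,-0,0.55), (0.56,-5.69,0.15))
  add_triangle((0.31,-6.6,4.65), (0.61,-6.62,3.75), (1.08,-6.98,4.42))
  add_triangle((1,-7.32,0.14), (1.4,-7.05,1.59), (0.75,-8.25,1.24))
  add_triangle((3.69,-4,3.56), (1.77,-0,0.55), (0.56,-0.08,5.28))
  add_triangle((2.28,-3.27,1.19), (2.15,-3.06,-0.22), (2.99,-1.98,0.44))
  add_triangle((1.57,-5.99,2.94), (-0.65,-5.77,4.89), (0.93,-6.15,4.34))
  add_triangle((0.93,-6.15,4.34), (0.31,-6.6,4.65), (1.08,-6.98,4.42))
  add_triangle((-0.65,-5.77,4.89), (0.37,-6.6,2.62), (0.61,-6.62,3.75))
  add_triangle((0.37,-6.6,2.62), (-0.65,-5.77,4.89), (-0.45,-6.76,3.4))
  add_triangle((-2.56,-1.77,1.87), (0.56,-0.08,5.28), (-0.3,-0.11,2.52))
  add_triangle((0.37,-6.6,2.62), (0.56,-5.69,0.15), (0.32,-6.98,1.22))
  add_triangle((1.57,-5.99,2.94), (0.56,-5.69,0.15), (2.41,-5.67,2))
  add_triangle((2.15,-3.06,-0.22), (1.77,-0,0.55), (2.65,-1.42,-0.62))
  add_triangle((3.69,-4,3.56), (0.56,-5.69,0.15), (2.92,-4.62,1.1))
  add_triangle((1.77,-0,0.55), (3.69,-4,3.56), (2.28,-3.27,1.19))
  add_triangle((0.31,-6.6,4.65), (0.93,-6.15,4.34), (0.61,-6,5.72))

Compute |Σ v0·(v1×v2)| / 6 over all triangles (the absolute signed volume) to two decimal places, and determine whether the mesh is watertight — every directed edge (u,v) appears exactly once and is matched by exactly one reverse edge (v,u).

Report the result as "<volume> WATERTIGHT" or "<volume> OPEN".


85.57 WATERTIGHT

Per-triangle v0·(v1×v2)/6:
  t1: +2.4936
  t2: -0.6930
  t3: +9.7265
  t4: +0.3367
  t5: +1.1434
  t6: +0.6382
  t7: +1.3756
  t8: -0.2824
  t9: -2.0695
  t10: +0.2562
  t11: +0.9130
  t12: +1.8089
  t13: -0.5575
  t14: +2.2622
  t15: +0.0601
  t16: +10.1792
  t17: -0.4078
  t18: +0.3548
  t19: -0.1288
  t20: +1.3176
  t21: -3.0637
  t22: -0.7461
  t23: -1.4690
  t24: -1.2780
  t25: +8.0651
  t26: +0.9610
  t27: +3.5375
  t28: +2.9914
  t29: -0.1040
  t30: +6.4847
  t31: +8.8742
  t32: +1.2615
  t33: +1.8100
  t34: +0.6548
  t35: -0.7641
  t36: +12.0347
  t37: +0.7531
  t38: -0.2259
  t39: -4.4867
  t40: +0.5926
  t41: +1.2462
  t42: +5.9681
  t43: +1.1672
  t44: -1.4516
  t45: +0.3569
  t46: +1.8846
  t47: +1.6032
  t48: +0.6951
  t49: -0.5766
  t50: +3.1655
  t51: -0.9310
  t52: +5.0186
  t53: +1.7599
  t54: +1.0502
Σ = +85.5665 → |volume| = 85.57

Directed edges: 162 total, each appears once with its reverse present → watertight.


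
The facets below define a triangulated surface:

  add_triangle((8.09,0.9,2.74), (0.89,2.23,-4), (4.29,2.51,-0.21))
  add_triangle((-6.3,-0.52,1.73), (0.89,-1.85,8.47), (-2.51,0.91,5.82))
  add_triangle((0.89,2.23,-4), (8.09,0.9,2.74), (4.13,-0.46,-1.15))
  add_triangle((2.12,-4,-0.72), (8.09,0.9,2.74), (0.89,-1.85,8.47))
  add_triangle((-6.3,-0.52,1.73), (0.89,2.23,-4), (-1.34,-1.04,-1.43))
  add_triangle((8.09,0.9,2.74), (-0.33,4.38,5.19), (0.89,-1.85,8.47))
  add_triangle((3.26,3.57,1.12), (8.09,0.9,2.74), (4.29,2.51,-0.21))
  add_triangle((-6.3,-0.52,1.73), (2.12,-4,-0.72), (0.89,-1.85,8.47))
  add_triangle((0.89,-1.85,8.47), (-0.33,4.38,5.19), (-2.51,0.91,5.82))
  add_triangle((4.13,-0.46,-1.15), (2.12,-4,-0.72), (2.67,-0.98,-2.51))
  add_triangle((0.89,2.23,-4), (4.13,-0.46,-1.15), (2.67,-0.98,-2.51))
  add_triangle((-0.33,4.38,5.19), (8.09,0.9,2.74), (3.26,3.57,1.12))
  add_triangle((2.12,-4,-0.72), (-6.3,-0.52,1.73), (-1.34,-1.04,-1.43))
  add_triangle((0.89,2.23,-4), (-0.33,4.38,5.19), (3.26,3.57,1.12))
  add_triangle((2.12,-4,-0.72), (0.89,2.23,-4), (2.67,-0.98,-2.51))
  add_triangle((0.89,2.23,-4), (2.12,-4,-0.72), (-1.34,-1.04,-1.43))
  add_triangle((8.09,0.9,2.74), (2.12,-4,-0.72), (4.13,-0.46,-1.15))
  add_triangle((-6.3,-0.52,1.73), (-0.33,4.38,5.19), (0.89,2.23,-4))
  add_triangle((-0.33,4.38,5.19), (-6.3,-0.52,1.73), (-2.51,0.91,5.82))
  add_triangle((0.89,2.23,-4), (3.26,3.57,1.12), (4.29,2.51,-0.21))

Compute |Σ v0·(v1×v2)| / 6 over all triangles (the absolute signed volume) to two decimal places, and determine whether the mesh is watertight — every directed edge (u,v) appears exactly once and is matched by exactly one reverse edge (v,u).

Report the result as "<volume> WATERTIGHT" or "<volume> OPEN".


Per-triangle v0·(v1×v2)/6:
  t1: +7.0112
  t2: +20.5845
  t3: +12.6560
  t4: +50.4324
  t5: +7.7362
  t6: +62.5780
  t7: +7.2351
  t8: +38.4800
  t9: +21.6008
  t10: +4.5158
  t11: +4.5952
  t12: +22.8332
  t13: +7.7473
  t14: +14.7096
  t15: +3.0871
  t16: +7.2659
  t17: +12.7742
  t18: +28.9263
  t19: +17.7613
  t20: +6.2672
Σ = +358.7975 → |volume| = 358.80

Directed edges: 60 total, each appears once with its reverse present → watertight.

358.80 WATERTIGHT


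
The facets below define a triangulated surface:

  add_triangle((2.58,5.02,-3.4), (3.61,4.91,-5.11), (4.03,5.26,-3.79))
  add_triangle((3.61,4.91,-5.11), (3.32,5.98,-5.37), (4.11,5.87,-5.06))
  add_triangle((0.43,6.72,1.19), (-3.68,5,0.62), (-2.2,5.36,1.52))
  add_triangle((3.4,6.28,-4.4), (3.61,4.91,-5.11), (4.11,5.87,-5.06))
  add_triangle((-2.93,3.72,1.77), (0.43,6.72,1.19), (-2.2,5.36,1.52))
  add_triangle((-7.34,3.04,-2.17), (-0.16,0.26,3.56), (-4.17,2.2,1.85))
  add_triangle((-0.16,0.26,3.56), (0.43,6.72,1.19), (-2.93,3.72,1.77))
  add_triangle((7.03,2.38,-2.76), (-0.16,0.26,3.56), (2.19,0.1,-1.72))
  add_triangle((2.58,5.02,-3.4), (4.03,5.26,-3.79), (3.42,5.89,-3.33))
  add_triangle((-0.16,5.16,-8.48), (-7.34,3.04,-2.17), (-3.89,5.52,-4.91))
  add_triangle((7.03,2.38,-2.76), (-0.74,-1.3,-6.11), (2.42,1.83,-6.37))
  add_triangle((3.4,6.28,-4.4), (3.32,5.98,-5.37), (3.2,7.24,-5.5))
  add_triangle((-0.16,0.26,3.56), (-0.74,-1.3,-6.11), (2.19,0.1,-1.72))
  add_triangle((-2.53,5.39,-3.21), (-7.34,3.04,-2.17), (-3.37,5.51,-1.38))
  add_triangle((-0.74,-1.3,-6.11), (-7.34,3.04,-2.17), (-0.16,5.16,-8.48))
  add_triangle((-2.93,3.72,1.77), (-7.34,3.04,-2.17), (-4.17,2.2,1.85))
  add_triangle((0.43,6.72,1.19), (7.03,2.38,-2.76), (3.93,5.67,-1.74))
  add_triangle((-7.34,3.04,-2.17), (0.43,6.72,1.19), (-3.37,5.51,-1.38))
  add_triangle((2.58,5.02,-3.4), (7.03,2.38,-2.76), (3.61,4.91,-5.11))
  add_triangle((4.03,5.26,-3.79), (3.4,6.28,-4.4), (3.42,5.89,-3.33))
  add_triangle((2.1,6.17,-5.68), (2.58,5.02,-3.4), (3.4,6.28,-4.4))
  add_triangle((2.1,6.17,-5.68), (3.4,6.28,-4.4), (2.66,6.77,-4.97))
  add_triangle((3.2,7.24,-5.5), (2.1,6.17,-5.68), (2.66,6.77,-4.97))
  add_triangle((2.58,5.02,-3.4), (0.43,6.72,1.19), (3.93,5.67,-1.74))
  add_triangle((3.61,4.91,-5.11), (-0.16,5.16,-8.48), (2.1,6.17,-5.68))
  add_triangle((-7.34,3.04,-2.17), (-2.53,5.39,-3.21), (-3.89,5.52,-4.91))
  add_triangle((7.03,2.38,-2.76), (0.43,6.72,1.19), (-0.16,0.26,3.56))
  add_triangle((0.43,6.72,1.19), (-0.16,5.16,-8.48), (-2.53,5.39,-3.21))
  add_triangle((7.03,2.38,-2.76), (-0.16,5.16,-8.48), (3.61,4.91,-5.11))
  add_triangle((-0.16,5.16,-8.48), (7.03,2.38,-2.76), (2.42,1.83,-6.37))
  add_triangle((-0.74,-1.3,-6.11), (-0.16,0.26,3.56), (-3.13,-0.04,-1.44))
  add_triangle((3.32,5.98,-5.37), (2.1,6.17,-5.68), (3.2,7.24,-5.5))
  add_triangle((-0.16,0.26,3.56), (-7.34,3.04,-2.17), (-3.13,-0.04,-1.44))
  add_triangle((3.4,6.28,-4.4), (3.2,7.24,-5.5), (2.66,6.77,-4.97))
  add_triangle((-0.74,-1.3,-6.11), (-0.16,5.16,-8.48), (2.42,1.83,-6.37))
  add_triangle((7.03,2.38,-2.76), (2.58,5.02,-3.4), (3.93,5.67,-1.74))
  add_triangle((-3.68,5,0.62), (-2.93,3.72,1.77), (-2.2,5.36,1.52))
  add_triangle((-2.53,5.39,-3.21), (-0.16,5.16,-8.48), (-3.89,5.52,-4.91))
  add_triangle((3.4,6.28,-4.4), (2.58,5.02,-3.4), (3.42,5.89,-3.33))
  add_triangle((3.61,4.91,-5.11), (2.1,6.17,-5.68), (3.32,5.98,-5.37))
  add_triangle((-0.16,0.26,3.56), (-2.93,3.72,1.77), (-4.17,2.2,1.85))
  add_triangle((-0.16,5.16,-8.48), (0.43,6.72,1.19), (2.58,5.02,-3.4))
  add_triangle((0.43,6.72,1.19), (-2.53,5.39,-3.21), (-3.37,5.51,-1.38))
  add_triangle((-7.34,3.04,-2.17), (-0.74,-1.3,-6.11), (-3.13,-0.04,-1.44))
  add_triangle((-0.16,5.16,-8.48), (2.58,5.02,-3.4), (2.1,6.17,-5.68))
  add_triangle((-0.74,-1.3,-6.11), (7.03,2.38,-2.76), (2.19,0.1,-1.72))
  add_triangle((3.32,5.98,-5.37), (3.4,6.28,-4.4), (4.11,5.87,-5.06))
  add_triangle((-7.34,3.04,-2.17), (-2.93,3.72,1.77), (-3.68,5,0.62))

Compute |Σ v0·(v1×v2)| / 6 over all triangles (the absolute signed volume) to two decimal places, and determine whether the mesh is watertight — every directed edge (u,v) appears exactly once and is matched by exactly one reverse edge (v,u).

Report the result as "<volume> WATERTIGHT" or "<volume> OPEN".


379.16 OPEN

Per-triangle v0·(v1×v2)/6:
  t1: -1.7740
  t2: +0.7806
  t3: +3.3132
  t4: -0.6853
  t5: +1.1396
  t6: +1.3563
  t7: +12.2484
  t8: +2.3116
  t9: -0.8065
  t10: +16.8945
  t11: +14.2441
  t12: +0.9259
  t13: +0.9344
  t14: +10.3535
  t15: +53.2827
  t16: +7.9276
  t17: +8.4269
  t18: +8.5874
  t19: +7.6261
  t20: +1.0112
  t21: +0.3479
  t22: -1.1336
  t23: +0.5289
  t24: +10.1934
  t25: +8.5989
  t26: +8.1994
  t27: +26.4387
  t28: +27.9605
  t29: +14.3531
  t30: +22.9951
  t31: +1.6576
  t32: +1.4369
  t33: +5.7752
  t34: +0.2789
  t35: +19.8214
  t36: +11.1796
  t37: +2.0400
  t38: +9.6067
  t39: +0.1433
  t40: +1.0487
  t41: +5.2148
  t42: +26.1193
  t43: +9.7777
  t44: +8.6196
  t45: -0.9356
  t46: +3.7525
  t47: +1.0695
  t48: +5.9725
Σ = +379.1591 → |volume| = 379.16

Directed edges: 144 total; 6 unmatched, e.g. (3.61,4.91,-5.11)→(4.03,5.26,-3.79) → open.
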